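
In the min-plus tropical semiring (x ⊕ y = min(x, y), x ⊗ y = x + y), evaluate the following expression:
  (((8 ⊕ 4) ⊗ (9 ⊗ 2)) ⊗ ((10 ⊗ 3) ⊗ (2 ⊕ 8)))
(((8 ⊕ 4) ⊗ (9 ⊗ 2)) ⊗ ((10 ⊗ 3) ⊗ (2 ⊕ 8))) = 30

Expand innermost to outermost. Recall ⊕ takes the minimum of its arguments and ⊗ takes their sum. Working out the expression (((8 ⊕ 4) ⊗ (9 ⊗ 2)) ⊗ ((10 ⊗ 3) ⊗ (2 ⊕ 8))) gives 30.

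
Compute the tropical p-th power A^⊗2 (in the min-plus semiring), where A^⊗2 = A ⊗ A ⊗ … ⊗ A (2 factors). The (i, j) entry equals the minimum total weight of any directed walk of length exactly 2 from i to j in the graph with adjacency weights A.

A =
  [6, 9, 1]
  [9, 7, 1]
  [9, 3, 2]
A^⊗2 =
  [10, 4, 3]
  [10, 4, 3]
  [11, 5, 4]

Each entry (A^⊗2)_ij equals the minimum over all length-2 walks i = v_0 → v_1 → … → v_2 = j of Σ_t A[v_t][v_{t+1}]. For example, for (i, j) = (0, 2) we minimise over 3 possible intermediate vertex sequences; the minimum is 3, attained along the walk 0 → 2 → 2.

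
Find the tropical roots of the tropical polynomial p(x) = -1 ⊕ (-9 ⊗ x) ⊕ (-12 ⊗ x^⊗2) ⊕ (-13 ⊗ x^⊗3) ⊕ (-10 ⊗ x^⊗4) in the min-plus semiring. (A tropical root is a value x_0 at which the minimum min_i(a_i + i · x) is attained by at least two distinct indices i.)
Roots: {-3, 1, 3, 8}

Each tropical root is a break point of the lower envelope of the lines y = a_i + i · x (there are 5 lines, with slopes 0, 1, ..., 4). Only the lines that attain the minimum somewhere contribute to roots; other lines are dominated. Here the surviving (envelope) indices are i = 4, i = 3, i = 2, i = 1, i = 0.
Intersections between consecutive envelope lines give the roots: for adjacent envelope indices i < j the intersection is x = (a_i − a_j) / (j − i). Reading off the sorted break points: {-3, 1, 3, 8}.
Verification: at each break x_0, at least two indices attain the minimum of min_i(a_i + i · x_0).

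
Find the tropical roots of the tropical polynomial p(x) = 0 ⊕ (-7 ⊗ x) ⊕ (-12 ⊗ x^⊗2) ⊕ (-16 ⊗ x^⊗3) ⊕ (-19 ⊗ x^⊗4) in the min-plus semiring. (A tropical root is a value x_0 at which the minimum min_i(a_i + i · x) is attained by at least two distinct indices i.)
Roots: {3, 4, 5, 7}

Each tropical root is a break point of the lower envelope of the lines y = a_i + i · x (there are 5 lines, with slopes 0, 1, ..., 4). Only the lines that attain the minimum somewhere contribute to roots; other lines are dominated. Here the surviving (envelope) indices are i = 4, i = 3, i = 2, i = 1, i = 0.
Intersections between consecutive envelope lines give the roots: for adjacent envelope indices i < j the intersection is x = (a_i − a_j) / (j − i). Reading off the sorted break points: {3, 4, 5, 7}.
Verification: at each break x_0, at least two indices attain the minimum of min_i(a_i + i · x_0).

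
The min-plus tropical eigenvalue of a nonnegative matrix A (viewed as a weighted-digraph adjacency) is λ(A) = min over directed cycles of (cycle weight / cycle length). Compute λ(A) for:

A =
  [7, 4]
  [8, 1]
λ(A) = 1

Enumerate directed cycles and compute their means (weight / length). Sample:
  cycle 0 → 0: weight = 7, length = 1, mean = 7/1 ≈ 7.000
  cycle 1 → 1: weight = 1, length = 1, mean = 1/1 ≈ 1.000
  cycle 0 → 1 → 0: weight = 12, length = 2, mean = 12/2 ≈ 6.000
  cycle 1 → 0 → 1: weight = 12, length = 2, mean = 12/2 ≈ 6.000
Minimum mean = 1.000, attained e.g. along the cycle 1 → 1 with weight 1 and length 1. So λ(A) = 1/1 = 1.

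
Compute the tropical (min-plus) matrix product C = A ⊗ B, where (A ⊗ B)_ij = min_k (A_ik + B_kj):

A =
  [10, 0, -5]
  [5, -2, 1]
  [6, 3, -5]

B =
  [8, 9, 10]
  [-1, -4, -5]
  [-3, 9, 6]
A ⊗ B =
  [-8, -4, -5]
  [-3, -6, -7]
  [-8, -1, -2]

Apply the min-plus product entry-by-entry:
  C[0][0] = min over k of (A[0][0] + B[0][0] = 10 + 8 = 18, A[0][1] + B[1][0] = 0 + -1 = -1, A[0][2] + B[2][0] = -5 + -3 = -8) = -8 (attained at k = 2)
  C[0][1] = min over k of (A[0][0] + B[0][1] = 10 + 9 = 19, A[0][1] + B[1][1] = 0 + -4 = -4, A[0][2] + B[2][1] = -5 + 9 = 4) = -4 (attained at k = 1)
  C[0][2] = min over k of (A[0][0] + B[0][2] = 10 + 10 = 20, A[0][1] + B[1][2] = 0 + -5 = -5, A[0][2] + B[2][2] = -5 + 6 = 1) = -5 (attained at k = 1)
  C[1][0] = min over k of (A[1][0] + B[0][0] = 5 + 8 = 13, A[1][1] + B[1][0] = -2 + -1 = -3, A[1][2] + B[2][0] = 1 + -3 = -2) = -3 (attained at k = 1)
  C[1][1] = min over k of (A[1][0] + B[0][1] = 5 + 9 = 14, A[1][1] + B[1][1] = -2 + -4 = -6, A[1][2] + B[2][1] = 1 + 9 = 10) = -6 (attained at k = 1)
  C[1][2] = min over k of (A[1][0] + B[0][2] = 5 + 10 = 15, A[1][1] + B[1][2] = -2 + -5 = -7, A[1][2] + B[2][2] = 1 + 6 = 7) = -7 (attained at k = 1)
  C[2][0] = min over k of (A[2][0] + B[0][0] = 6 + 8 = 14, A[2][1] + B[1][0] = 3 + -1 = 2, A[2][2] + B[2][0] = -5 + -3 = -8) = -8 (attained at k = 2)
  C[2][1] = min over k of (A[2][0] + B[0][1] = 6 + 9 = 15, A[2][1] + B[1][1] = 3 + -4 = -1, A[2][2] + B[2][1] = -5 + 9 = 4) = -1 (attained at k = 1)
  C[2][2] = min over k of (A[2][0] + B[0][2] = 6 + 10 = 16, A[2][1] + B[1][2] = 3 + -5 = -2, A[2][2] + B[2][2] = -5 + 6 = 1) = -2 (attained at k = 1)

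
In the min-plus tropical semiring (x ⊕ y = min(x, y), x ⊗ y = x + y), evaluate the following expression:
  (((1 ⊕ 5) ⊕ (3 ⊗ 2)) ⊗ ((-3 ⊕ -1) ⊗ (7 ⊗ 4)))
(((1 ⊕ 5) ⊕ (3 ⊗ 2)) ⊗ ((-3 ⊕ -1) ⊗ (7 ⊗ 4))) = 9

Expand innermost to outermost. Recall ⊕ takes the minimum of its arguments and ⊗ takes their sum. Working out the expression (((1 ⊕ 5) ⊕ (3 ⊗ 2)) ⊗ ((-3 ⊕ -1) ⊗ (7 ⊗ 4))) gives 9.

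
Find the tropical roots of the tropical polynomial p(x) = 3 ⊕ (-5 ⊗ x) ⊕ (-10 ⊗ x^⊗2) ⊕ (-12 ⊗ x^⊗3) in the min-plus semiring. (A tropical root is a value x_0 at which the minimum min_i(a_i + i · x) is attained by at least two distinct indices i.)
Roots: {2, 5, 8}

Each tropical root is a break point of the lower envelope of the lines y = a_i + i · x (there are 4 lines, with slopes 0, 1, ..., 3). Only the lines that attain the minimum somewhere contribute to roots; other lines are dominated. Here the surviving (envelope) indices are i = 3, i = 2, i = 1, i = 0.
Intersections between consecutive envelope lines give the roots: for adjacent envelope indices i < j the intersection is x = (a_i − a_j) / (j − i). Reading off the sorted break points: {2, 5, 8}.
Verification: at each break x_0, at least two indices attain the minimum of min_i(a_i + i · x_0).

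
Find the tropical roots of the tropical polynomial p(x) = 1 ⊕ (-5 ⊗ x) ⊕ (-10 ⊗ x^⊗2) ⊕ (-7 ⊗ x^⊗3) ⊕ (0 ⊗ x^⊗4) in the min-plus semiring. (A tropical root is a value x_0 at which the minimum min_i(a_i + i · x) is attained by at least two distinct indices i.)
Roots: {-7, -3, 5, 6}

Each tropical root is a break point of the lower envelope of the lines y = a_i + i · x (there are 5 lines, with slopes 0, 1, ..., 4). Only the lines that attain the minimum somewhere contribute to roots; other lines are dominated. Here the surviving (envelope) indices are i = 4, i = 3, i = 2, i = 1, i = 0.
Intersections between consecutive envelope lines give the roots: for adjacent envelope indices i < j the intersection is x = (a_i − a_j) / (j − i). Reading off the sorted break points: {-7, -3, 5, 6}.
Verification: at each break x_0, at least two indices attain the minimum of min_i(a_i + i · x_0).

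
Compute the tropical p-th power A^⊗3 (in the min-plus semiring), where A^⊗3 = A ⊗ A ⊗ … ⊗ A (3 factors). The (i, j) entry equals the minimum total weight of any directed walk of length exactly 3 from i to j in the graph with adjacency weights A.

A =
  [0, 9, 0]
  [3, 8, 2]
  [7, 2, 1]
A^⊗3 =
  [0, 2, 0]
  [3, 5, 3]
  [5, 4, 3]

Each entry (A^⊗3)_ij equals the minimum over all length-3 walks i = v_0 → v_1 → … → v_3 = j of Σ_t A[v_t][v_{t+1}]. For example, for (i, j) = (0, 2) we minimise over 9 possible intermediate vertex sequences; the minimum is 0, attained along the walk 0 → 0 → 0 → 2.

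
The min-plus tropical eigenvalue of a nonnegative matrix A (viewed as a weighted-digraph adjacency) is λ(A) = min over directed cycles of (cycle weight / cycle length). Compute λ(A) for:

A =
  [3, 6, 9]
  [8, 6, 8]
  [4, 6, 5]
λ(A) = 3

Enumerate directed cycles and compute their means (weight / length). Sample:
  cycle 0 → 0: weight = 3, length = 1, mean = 3/1 ≈ 3.000
  cycle 1 → 1: weight = 6, length = 1, mean = 6/1 ≈ 6.000
  cycle 2 → 2: weight = 5, length = 1, mean = 5/1 ≈ 5.000
  cycle 0 → 1 → 0: weight = 14, length = 2, mean = 14/2 ≈ 7.000
  cycle 0 → 2 → 0: weight = 13, length = 2, mean = 13/2 ≈ 6.500
  cycle 1 → 0 → 1: weight = 14, length = 2, mean = 14/2 ≈ 7.000
Minimum mean = 3.000, attained e.g. along the cycle 0 → 0 with weight 3 and length 1. So λ(A) = 3/1 = 3.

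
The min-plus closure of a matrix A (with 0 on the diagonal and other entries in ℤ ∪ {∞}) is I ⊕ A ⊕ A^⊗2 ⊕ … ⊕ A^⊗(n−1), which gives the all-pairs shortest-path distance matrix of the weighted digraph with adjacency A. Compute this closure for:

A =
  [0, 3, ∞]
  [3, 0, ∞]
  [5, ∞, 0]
Closure =
  [0, 3, ∞]
  [3, 0, ∞]
  [5, 8, 0]

This is the Floyd-Warshall all-pairs shortest-path computation. For each intermediate vertex k = 0, 1, …, 2, update dist[i][j] ← min(dist[i][j], dist[i][k] + dist[k][j]). The final matrix gives, for each (i, j), the minimum total weight of any directed path from i to j (possibly empty when i = j).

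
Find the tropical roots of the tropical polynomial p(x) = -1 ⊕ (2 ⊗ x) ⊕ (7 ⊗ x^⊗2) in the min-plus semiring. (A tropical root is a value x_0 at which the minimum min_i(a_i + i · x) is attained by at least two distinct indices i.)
Roots: {-5, -3}

Each tropical root is a break point of the lower envelope of the lines y = a_i + i · x (there are 3 lines, with slopes 0, 1, ..., 2). Only the lines that attain the minimum somewhere contribute to roots; other lines are dominated. Here the surviving (envelope) indices are i = 2, i = 1, i = 0.
Intersections between consecutive envelope lines give the roots: for adjacent envelope indices i < j the intersection is x = (a_i − a_j) / (j − i). Reading off the sorted break points: {-5, -3}.
Verification: at each break x_0, at least two indices attain the minimum of min_i(a_i + i · x_0).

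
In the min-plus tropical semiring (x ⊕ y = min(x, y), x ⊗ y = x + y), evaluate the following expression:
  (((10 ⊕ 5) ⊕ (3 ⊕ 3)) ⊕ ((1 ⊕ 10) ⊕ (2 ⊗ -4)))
(((10 ⊕ 5) ⊕ (3 ⊕ 3)) ⊕ ((1 ⊕ 10) ⊕ (2 ⊗ -4))) = -2

Expand innermost to outermost. Recall ⊕ takes the minimum of its arguments and ⊗ takes their sum. Working out the expression (((10 ⊕ 5) ⊕ (3 ⊕ 3)) ⊕ ((1 ⊕ 10) ⊕ (2 ⊗ -4))) gives -2.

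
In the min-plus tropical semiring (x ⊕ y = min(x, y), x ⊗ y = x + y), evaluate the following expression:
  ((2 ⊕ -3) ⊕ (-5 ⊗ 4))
((2 ⊕ -3) ⊕ (-5 ⊗ 4)) = -3

Expand innermost to outermost. Recall ⊕ takes the minimum of its arguments and ⊗ takes their sum. Working out the expression ((2 ⊕ -3) ⊕ (-5 ⊗ 4)) gives -3.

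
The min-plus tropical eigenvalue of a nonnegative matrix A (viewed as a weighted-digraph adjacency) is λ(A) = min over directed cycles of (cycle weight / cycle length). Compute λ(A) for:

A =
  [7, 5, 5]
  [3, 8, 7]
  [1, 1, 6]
λ(A) = 3

Enumerate directed cycles and compute their means (weight / length). Sample:
  cycle 0 → 0: weight = 7, length = 1, mean = 7/1 ≈ 7.000
  cycle 1 → 1: weight = 8, length = 1, mean = 8/1 ≈ 8.000
  cycle 2 → 2: weight = 6, length = 1, mean = 6/1 ≈ 6.000
  cycle 0 → 1 → 0: weight = 8, length = 2, mean = 8/2 ≈ 4.000
  cycle 0 → 2 → 0: weight = 6, length = 2, mean = 6/2 ≈ 3.000
  cycle 1 → 0 → 1: weight = 8, length = 2, mean = 8/2 ≈ 4.000
Minimum mean = 3.000, attained e.g. along the cycle 0 → 2 → 0 with weight 6 and length 2. So λ(A) = 6/2 = 3.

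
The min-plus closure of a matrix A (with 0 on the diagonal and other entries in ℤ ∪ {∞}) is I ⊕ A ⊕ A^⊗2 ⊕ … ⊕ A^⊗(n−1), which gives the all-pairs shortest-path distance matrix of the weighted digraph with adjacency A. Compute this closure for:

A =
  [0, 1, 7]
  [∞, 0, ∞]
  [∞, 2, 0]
Closure =
  [0, 1, 7]
  [∞, 0, ∞]
  [∞, 2, 0]

This is the Floyd-Warshall all-pairs shortest-path computation. For each intermediate vertex k = 0, 1, …, 2, update dist[i][j] ← min(dist[i][j], dist[i][k] + dist[k][j]). The final matrix gives, for each (i, j), the minimum total weight of any directed path from i to j (possibly empty when i = j).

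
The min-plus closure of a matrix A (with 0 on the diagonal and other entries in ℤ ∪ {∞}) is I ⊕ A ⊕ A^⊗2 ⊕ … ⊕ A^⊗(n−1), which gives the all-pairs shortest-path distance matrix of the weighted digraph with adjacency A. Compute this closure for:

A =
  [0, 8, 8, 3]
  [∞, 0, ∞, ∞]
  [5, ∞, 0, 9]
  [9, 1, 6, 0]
Closure =
  [0, 4, 8, 3]
  [∞, 0, ∞, ∞]
  [5, 9, 0, 8]
  [9, 1, 6, 0]

This is the Floyd-Warshall all-pairs shortest-path computation. For each intermediate vertex k = 0, 1, …, 3, update dist[i][j] ← min(dist[i][j], dist[i][k] + dist[k][j]). The final matrix gives, for each (i, j), the minimum total weight of any directed path from i to j (possibly empty when i = j).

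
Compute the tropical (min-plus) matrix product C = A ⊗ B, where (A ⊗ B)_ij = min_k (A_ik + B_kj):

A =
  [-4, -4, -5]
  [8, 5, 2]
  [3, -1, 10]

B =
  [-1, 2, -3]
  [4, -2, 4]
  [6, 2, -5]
A ⊗ B =
  [-5, -6, -10]
  [7, 3, -3]
  [2, -3, 0]

Apply the min-plus product entry-by-entry:
  C[0][0] = min over k of (A[0][0] + B[0][0] = -4 + -1 = -5, A[0][1] + B[1][0] = -4 + 4 = 0, A[0][2] + B[2][0] = -5 + 6 = 1) = -5 (attained at k = 0)
  C[0][1] = min over k of (A[0][0] + B[0][1] = -4 + 2 = -2, A[0][1] + B[1][1] = -4 + -2 = -6, A[0][2] + B[2][1] = -5 + 2 = -3) = -6 (attained at k = 1)
  C[0][2] = min over k of (A[0][0] + B[0][2] = -4 + -3 = -7, A[0][1] + B[1][2] = -4 + 4 = 0, A[0][2] + B[2][2] = -5 + -5 = -10) = -10 (attained at k = 2)
  C[1][0] = min over k of (A[1][0] + B[0][0] = 8 + -1 = 7, A[1][1] + B[1][0] = 5 + 4 = 9, A[1][2] + B[2][0] = 2 + 6 = 8) = 7 (attained at k = 0)
  C[1][1] = min over k of (A[1][0] + B[0][1] = 8 + 2 = 10, A[1][1] + B[1][1] = 5 + -2 = 3, A[1][2] + B[2][1] = 2 + 2 = 4) = 3 (attained at k = 1)
  C[1][2] = min over k of (A[1][0] + B[0][2] = 8 + -3 = 5, A[1][1] + B[1][2] = 5 + 4 = 9, A[1][2] + B[2][2] = 2 + -5 = -3) = -3 (attained at k = 2)
  C[2][0] = min over k of (A[2][0] + B[0][0] = 3 + -1 = 2, A[2][1] + B[1][0] = -1 + 4 = 3, A[2][2] + B[2][0] = 10 + 6 = 16) = 2 (attained at k = 0)
  C[2][1] = min over k of (A[2][0] + B[0][1] = 3 + 2 = 5, A[2][1] + B[1][1] = -1 + -2 = -3, A[2][2] + B[2][1] = 10 + 2 = 12) = -3 (attained at k = 1)
  C[2][2] = min over k of (A[2][0] + B[0][2] = 3 + -3 = 0, A[2][1] + B[1][2] = -1 + 4 = 3, A[2][2] + B[2][2] = 10 + -5 = 5) = 0 (attained at k = 0)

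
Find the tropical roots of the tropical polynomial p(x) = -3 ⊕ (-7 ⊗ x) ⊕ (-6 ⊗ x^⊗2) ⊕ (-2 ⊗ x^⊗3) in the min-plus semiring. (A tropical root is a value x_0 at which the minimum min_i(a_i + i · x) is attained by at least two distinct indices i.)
Roots: {-4, -1, 4}

Each tropical root is a break point of the lower envelope of the lines y = a_i + i · x (there are 4 lines, with slopes 0, 1, ..., 3). Only the lines that attain the minimum somewhere contribute to roots; other lines are dominated. Here the surviving (envelope) indices are i = 3, i = 2, i = 1, i = 0.
Intersections between consecutive envelope lines give the roots: for adjacent envelope indices i < j the intersection is x = (a_i − a_j) / (j − i). Reading off the sorted break points: {-4, -1, 4}.
Verification: at each break x_0, at least two indices attain the minimum of min_i(a_i + i · x_0).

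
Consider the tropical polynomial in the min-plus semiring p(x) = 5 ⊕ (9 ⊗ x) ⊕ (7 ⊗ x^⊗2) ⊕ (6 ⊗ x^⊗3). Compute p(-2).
p(-2) = 0

A tropical monomial a ⊗ x^⊗i evaluates to a + i · x. Evaluating each term at x = -2:
  Term 0 contributes 5 + 0 · -2 = 5
  Term 1 contributes 9 + 1 · -2 = 7
  Term 2 contributes 7 + 2 · -2 = 3
  Term 3 contributes 6 + 3 · -2 = 0
p(-2) = ⊕ of these = min[5, 7, 3, 0] = 0.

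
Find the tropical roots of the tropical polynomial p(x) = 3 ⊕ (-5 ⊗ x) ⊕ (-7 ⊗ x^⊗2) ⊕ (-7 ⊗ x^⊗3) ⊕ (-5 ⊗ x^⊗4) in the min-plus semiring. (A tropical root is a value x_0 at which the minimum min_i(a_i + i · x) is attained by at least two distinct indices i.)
Roots: {-2, 0, 2, 8}

Each tropical root is a break point of the lower envelope of the lines y = a_i + i · x (there are 5 lines, with slopes 0, 1, ..., 4). Only the lines that attain the minimum somewhere contribute to roots; other lines are dominated. Here the surviving (envelope) indices are i = 4, i = 3, i = 2, i = 1, i = 0.
Intersections between consecutive envelope lines give the roots: for adjacent envelope indices i < j the intersection is x = (a_i − a_j) / (j − i). Reading off the sorted break points: {-2, 0, 2, 8}.
Verification: at each break x_0, at least two indices attain the minimum of min_i(a_i + i · x_0).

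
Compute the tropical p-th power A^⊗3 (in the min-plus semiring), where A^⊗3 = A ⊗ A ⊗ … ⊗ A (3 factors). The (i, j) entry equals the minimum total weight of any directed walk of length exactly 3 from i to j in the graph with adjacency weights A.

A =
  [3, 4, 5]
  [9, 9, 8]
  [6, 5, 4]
A^⊗3 =
  [9, 10, 11]
  [15, 16, 16]
  [12, 13, 12]

Each entry (A^⊗3)_ij equals the minimum over all length-3 walks i = v_0 → v_1 → … → v_3 = j of Σ_t A[v_t][v_{t+1}]. For example, for (i, j) = (0, 2) we minimise over 9 possible intermediate vertex sequences; the minimum is 11, attained along the walk 0 → 0 → 0 → 2.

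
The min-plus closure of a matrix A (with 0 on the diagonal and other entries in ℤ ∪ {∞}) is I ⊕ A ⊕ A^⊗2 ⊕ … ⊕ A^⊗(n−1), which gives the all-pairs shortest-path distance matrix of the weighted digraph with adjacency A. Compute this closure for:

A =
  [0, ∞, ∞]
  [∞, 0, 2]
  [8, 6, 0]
Closure =
  [0, ∞, ∞]
  [10, 0, 2]
  [8, 6, 0]

This is the Floyd-Warshall all-pairs shortest-path computation. For each intermediate vertex k = 0, 1, …, 2, update dist[i][j] ← min(dist[i][j], dist[i][k] + dist[k][j]). The final matrix gives, for each (i, j), the minimum total weight of any directed path from i to j (possibly empty when i = j).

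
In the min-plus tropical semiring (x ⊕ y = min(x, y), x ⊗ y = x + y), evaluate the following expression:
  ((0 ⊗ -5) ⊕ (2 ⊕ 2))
((0 ⊗ -5) ⊕ (2 ⊕ 2)) = -5

Expand innermost to outermost. Recall ⊕ takes the minimum of its arguments and ⊗ takes their sum. Working out the expression ((0 ⊗ -5) ⊕ (2 ⊕ 2)) gives -5.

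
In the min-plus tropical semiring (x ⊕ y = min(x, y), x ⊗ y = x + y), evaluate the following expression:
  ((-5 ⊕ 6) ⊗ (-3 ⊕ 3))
((-5 ⊕ 6) ⊗ (-3 ⊕ 3)) = -8

Expand innermost to outermost. Recall ⊕ takes the minimum of its arguments and ⊗ takes their sum. Working out the expression ((-5 ⊕ 6) ⊗ (-3 ⊕ 3)) gives -8.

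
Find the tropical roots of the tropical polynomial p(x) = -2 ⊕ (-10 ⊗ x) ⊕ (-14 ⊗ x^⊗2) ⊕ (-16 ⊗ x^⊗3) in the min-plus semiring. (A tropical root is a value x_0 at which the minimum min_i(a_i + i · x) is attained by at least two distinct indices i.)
Roots: {2, 4, 8}

Each tropical root is a break point of the lower envelope of the lines y = a_i + i · x (there are 4 lines, with slopes 0, 1, ..., 3). Only the lines that attain the minimum somewhere contribute to roots; other lines are dominated. Here the surviving (envelope) indices are i = 3, i = 2, i = 1, i = 0.
Intersections between consecutive envelope lines give the roots: for adjacent envelope indices i < j the intersection is x = (a_i − a_j) / (j − i). Reading off the sorted break points: {2, 4, 8}.
Verification: at each break x_0, at least two indices attain the minimum of min_i(a_i + i · x_0).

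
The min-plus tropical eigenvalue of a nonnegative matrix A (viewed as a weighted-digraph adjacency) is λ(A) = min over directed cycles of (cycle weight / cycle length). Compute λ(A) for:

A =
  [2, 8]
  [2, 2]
λ(A) = 2

Enumerate directed cycles and compute their means (weight / length). Sample:
  cycle 0 → 0: weight = 2, length = 1, mean = 2/1 ≈ 2.000
  cycle 1 → 1: weight = 2, length = 1, mean = 2/1 ≈ 2.000
  cycle 0 → 1 → 0: weight = 10, length = 2, mean = 10/2 ≈ 5.000
  cycle 1 → 0 → 1: weight = 10, length = 2, mean = 10/2 ≈ 5.000
Minimum mean = 2.000, attained e.g. along the cycle 0 → 0 with weight 2 and length 1. So λ(A) = 2/1 = 2.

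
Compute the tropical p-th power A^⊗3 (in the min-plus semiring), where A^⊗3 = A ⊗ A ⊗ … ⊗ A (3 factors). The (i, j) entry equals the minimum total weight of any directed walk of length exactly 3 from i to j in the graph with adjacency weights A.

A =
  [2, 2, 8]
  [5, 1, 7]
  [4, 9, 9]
A^⊗3 =
  [6, 4, 10]
  [7, 3, 9]
  [8, 7, 13]

Each entry (A^⊗3)_ij equals the minimum over all length-3 walks i = v_0 → v_1 → … → v_3 = j of Σ_t A[v_t][v_{t+1}]. For example, for (i, j) = (0, 2) we minimise over 9 possible intermediate vertex sequences; the minimum is 10, attained along the walk 0 → 1 → 1 → 2.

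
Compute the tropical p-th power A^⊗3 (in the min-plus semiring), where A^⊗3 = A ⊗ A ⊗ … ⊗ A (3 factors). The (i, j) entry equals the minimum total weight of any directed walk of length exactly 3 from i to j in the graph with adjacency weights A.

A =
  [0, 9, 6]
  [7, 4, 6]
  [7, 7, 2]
A^⊗3 =
  [0, 9, 6]
  [7, 12, 10]
  [7, 11, 6]

Each entry (A^⊗3)_ij equals the minimum over all length-3 walks i = v_0 → v_1 → … → v_3 = j of Σ_t A[v_t][v_{t+1}]. For example, for (i, j) = (0, 2) we minimise over 9 possible intermediate vertex sequences; the minimum is 6, attained along the walk 0 → 0 → 0 → 2.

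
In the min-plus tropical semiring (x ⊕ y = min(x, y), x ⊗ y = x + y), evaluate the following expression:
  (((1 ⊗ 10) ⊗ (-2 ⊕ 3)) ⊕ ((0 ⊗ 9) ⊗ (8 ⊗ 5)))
(((1 ⊗ 10) ⊗ (-2 ⊕ 3)) ⊕ ((0 ⊗ 9) ⊗ (8 ⊗ 5))) = 9

Expand innermost to outermost. Recall ⊕ takes the minimum of its arguments and ⊗ takes their sum. Working out the expression (((1 ⊗ 10) ⊗ (-2 ⊕ 3)) ⊕ ((0 ⊗ 9) ⊗ (8 ⊗ 5))) gives 9.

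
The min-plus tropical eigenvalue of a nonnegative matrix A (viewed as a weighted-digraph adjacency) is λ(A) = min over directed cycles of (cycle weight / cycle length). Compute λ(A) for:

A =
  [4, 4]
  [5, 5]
λ(A) = 4

Enumerate directed cycles and compute their means (weight / length). Sample:
  cycle 0 → 0: weight = 4, length = 1, mean = 4/1 ≈ 4.000
  cycle 1 → 1: weight = 5, length = 1, mean = 5/1 ≈ 5.000
  cycle 0 → 1 → 0: weight = 9, length = 2, mean = 9/2 ≈ 4.500
  cycle 1 → 0 → 1: weight = 9, length = 2, mean = 9/2 ≈ 4.500
Minimum mean = 4.000, attained e.g. along the cycle 0 → 0 with weight 4 and length 1. So λ(A) = 4/1 = 4.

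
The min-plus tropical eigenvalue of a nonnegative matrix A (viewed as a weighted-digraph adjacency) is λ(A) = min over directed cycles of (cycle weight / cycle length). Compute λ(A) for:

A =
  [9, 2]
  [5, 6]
λ(A) = 7/2

Enumerate directed cycles and compute their means (weight / length). Sample:
  cycle 0 → 0: weight = 9, length = 1, mean = 9/1 ≈ 9.000
  cycle 1 → 1: weight = 6, length = 1, mean = 6/1 ≈ 6.000
  cycle 0 → 1 → 0: weight = 7, length = 2, mean = 7/2 ≈ 3.500
  cycle 1 → 0 → 1: weight = 7, length = 2, mean = 7/2 ≈ 3.500
Minimum mean = 3.500, attained e.g. along the cycle 0 → 1 → 0 with weight 7 and length 2. So λ(A) = 7/2 = 7/2.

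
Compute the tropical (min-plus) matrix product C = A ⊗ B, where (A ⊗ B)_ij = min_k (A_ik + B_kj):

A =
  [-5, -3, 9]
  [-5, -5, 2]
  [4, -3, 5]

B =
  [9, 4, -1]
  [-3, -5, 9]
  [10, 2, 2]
A ⊗ B =
  [-6, -8, -6]
  [-8, -10, -6]
  [-6, -8, 3]

Apply the min-plus product entry-by-entry:
  C[0][0] = min over k of (A[0][0] + B[0][0] = -5 + 9 = 4, A[0][1] + B[1][0] = -3 + -3 = -6, A[0][2] + B[2][0] = 9 + 10 = 19) = -6 (attained at k = 1)
  C[0][1] = min over k of (A[0][0] + B[0][1] = -5 + 4 = -1, A[0][1] + B[1][1] = -3 + -5 = -8, A[0][2] + B[2][1] = 9 + 2 = 11) = -8 (attained at k = 1)
  C[0][2] = min over k of (A[0][0] + B[0][2] = -5 + -1 = -6, A[0][1] + B[1][2] = -3 + 9 = 6, A[0][2] + B[2][2] = 9 + 2 = 11) = -6 (attained at k = 0)
  C[1][0] = min over k of (A[1][0] + B[0][0] = -5 + 9 = 4, A[1][1] + B[1][0] = -5 + -3 = -8, A[1][2] + B[2][0] = 2 + 10 = 12) = -8 (attained at k = 1)
  C[1][1] = min over k of (A[1][0] + B[0][1] = -5 + 4 = -1, A[1][1] + B[1][1] = -5 + -5 = -10, A[1][2] + B[2][1] = 2 + 2 = 4) = -10 (attained at k = 1)
  C[1][2] = min over k of (A[1][0] + B[0][2] = -5 + -1 = -6, A[1][1] + B[1][2] = -5 + 9 = 4, A[1][2] + B[2][2] = 2 + 2 = 4) = -6 (attained at k = 0)
  C[2][0] = min over k of (A[2][0] + B[0][0] = 4 + 9 = 13, A[2][1] + B[1][0] = -3 + -3 = -6, A[2][2] + B[2][0] = 5 + 10 = 15) = -6 (attained at k = 1)
  C[2][1] = min over k of (A[2][0] + B[0][1] = 4 + 4 = 8, A[2][1] + B[1][1] = -3 + -5 = -8, A[2][2] + B[2][1] = 5 + 2 = 7) = -8 (attained at k = 1)
  C[2][2] = min over k of (A[2][0] + B[0][2] = 4 + -1 = 3, A[2][1] + B[1][2] = -3 + 9 = 6, A[2][2] + B[2][2] = 5 + 2 = 7) = 3 (attained at k = 0)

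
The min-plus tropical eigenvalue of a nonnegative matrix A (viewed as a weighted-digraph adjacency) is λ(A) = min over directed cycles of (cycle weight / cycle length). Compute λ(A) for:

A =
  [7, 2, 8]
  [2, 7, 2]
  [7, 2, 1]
λ(A) = 1

Enumerate directed cycles and compute their means (weight / length). Sample:
  cycle 0 → 0: weight = 7, length = 1, mean = 7/1 ≈ 7.000
  cycle 1 → 1: weight = 7, length = 1, mean = 7/1 ≈ 7.000
  cycle 2 → 2: weight = 1, length = 1, mean = 1/1 ≈ 1.000
  cycle 0 → 1 → 0: weight = 4, length = 2, mean = 4/2 ≈ 2.000
  cycle 0 → 2 → 0: weight = 15, length = 2, mean = 15/2 ≈ 7.500
  cycle 1 → 0 → 1: weight = 4, length = 2, mean = 4/2 ≈ 2.000
Minimum mean = 1.000, attained e.g. along the cycle 2 → 2 with weight 1 and length 1. So λ(A) = 1/1 = 1.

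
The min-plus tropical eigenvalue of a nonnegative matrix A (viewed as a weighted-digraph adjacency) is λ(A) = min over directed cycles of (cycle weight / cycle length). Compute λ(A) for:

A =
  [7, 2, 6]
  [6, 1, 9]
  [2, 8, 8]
λ(A) = 1

Enumerate directed cycles and compute their means (weight / length). Sample:
  cycle 0 → 0: weight = 7, length = 1, mean = 7/1 ≈ 7.000
  cycle 1 → 1: weight = 1, length = 1, mean = 1/1 ≈ 1.000
  cycle 2 → 2: weight = 8, length = 1, mean = 8/1 ≈ 8.000
  cycle 0 → 1 → 0: weight = 8, length = 2, mean = 8/2 ≈ 4.000
  cycle 0 → 2 → 0: weight = 8, length = 2, mean = 8/2 ≈ 4.000
  cycle 1 → 0 → 1: weight = 8, length = 2, mean = 8/2 ≈ 4.000
Minimum mean = 1.000, attained e.g. along the cycle 1 → 1 with weight 1 and length 1. So λ(A) = 1/1 = 1.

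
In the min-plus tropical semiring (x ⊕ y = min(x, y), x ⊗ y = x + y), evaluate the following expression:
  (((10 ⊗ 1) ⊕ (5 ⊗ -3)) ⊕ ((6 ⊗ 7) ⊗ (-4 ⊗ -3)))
(((10 ⊗ 1) ⊕ (5 ⊗ -3)) ⊕ ((6 ⊗ 7) ⊗ (-4 ⊗ -3))) = 2

Expand innermost to outermost. Recall ⊕ takes the minimum of its arguments and ⊗ takes their sum. Working out the expression (((10 ⊗ 1) ⊕ (5 ⊗ -3)) ⊕ ((6 ⊗ 7) ⊗ (-4 ⊗ -3))) gives 2.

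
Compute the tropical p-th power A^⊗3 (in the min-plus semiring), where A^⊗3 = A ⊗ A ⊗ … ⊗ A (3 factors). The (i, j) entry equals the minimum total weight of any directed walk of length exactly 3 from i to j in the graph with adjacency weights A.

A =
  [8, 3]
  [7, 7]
A^⊗3 =
  [17, 13]
  [17, 17]

Each entry (A^⊗3)_ij equals the minimum over all length-3 walks i = v_0 → v_1 → … → v_3 = j of Σ_t A[v_t][v_{t+1}]. For example, for (i, j) = (0, 1) we minimise over 4 possible intermediate vertex sequences; the minimum is 13, attained along the walk 0 → 1 → 0 → 1.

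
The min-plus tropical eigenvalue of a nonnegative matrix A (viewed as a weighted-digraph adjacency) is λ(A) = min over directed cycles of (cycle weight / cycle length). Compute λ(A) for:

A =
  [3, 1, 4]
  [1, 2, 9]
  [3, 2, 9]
λ(A) = 1

Enumerate directed cycles and compute their means (weight / length). Sample:
  cycle 0 → 0: weight = 3, length = 1, mean = 3/1 ≈ 3.000
  cycle 1 → 1: weight = 2, length = 1, mean = 2/1 ≈ 2.000
  cycle 2 → 2: weight = 9, length = 1, mean = 9/1 ≈ 9.000
  cycle 0 → 1 → 0: weight = 2, length = 2, mean = 2/2 ≈ 1.000
  cycle 0 → 2 → 0: weight = 7, length = 2, mean = 7/2 ≈ 3.500
  cycle 1 → 0 → 1: weight = 2, length = 2, mean = 2/2 ≈ 1.000
Minimum mean = 1.000, attained e.g. along the cycle 0 → 1 → 0 with weight 2 and length 2. So λ(A) = 2/2 = 1.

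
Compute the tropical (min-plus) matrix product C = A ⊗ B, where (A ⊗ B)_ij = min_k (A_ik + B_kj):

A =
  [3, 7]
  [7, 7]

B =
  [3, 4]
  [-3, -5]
A ⊗ B =
  [4, 2]
  [4, 2]

Apply the min-plus product entry-by-entry:
  C[0][0] = min over k of (A[0][0] + B[0][0] = 3 + 3 = 6, A[0][1] + B[1][0] = 7 + -3 = 4) = 4 (attained at k = 1)
  C[0][1] = min over k of (A[0][0] + B[0][1] = 3 + 4 = 7, A[0][1] + B[1][1] = 7 + -5 = 2) = 2 (attained at k = 1)
  C[1][0] = min over k of (A[1][0] + B[0][0] = 7 + 3 = 10, A[1][1] + B[1][0] = 7 + -3 = 4) = 4 (attained at k = 1)
  C[1][1] = min over k of (A[1][0] + B[0][1] = 7 + 4 = 11, A[1][1] + B[1][1] = 7 + -5 = 2) = 2 (attained at k = 1)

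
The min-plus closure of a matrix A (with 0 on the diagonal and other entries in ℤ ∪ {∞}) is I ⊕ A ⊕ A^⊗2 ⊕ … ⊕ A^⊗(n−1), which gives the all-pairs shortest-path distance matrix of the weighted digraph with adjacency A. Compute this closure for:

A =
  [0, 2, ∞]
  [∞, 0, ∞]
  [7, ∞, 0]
Closure =
  [0, 2, ∞]
  [∞, 0, ∞]
  [7, 9, 0]

This is the Floyd-Warshall all-pairs shortest-path computation. For each intermediate vertex k = 0, 1, …, 2, update dist[i][j] ← min(dist[i][j], dist[i][k] + dist[k][j]). The final matrix gives, for each (i, j), the minimum total weight of any directed path from i to j (possibly empty when i = j).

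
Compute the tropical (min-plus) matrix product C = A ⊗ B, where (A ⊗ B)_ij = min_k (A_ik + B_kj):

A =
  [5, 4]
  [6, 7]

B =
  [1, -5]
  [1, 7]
A ⊗ B =
  [5, 0]
  [7, 1]

Apply the min-plus product entry-by-entry:
  C[0][0] = min over k of (A[0][0] + B[0][0] = 5 + 1 = 6, A[0][1] + B[1][0] = 4 + 1 = 5) = 5 (attained at k = 1)
  C[0][1] = min over k of (A[0][0] + B[0][1] = 5 + -5 = 0, A[0][1] + B[1][1] = 4 + 7 = 11) = 0 (attained at k = 0)
  C[1][0] = min over k of (A[1][0] + B[0][0] = 6 + 1 = 7, A[1][1] + B[1][0] = 7 + 1 = 8) = 7 (attained at k = 0)
  C[1][1] = min over k of (A[1][0] + B[0][1] = 6 + -5 = 1, A[1][1] + B[1][1] = 7 + 7 = 14) = 1 (attained at k = 0)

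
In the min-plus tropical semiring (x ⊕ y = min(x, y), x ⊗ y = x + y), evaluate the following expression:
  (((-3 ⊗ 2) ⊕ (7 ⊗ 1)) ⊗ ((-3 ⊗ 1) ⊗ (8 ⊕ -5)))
(((-3 ⊗ 2) ⊕ (7 ⊗ 1)) ⊗ ((-3 ⊗ 1) ⊗ (8 ⊕ -5))) = -8

Expand innermost to outermost. Recall ⊕ takes the minimum of its arguments and ⊗ takes their sum. Working out the expression (((-3 ⊗ 2) ⊕ (7 ⊗ 1)) ⊗ ((-3 ⊗ 1) ⊗ (8 ⊕ -5))) gives -8.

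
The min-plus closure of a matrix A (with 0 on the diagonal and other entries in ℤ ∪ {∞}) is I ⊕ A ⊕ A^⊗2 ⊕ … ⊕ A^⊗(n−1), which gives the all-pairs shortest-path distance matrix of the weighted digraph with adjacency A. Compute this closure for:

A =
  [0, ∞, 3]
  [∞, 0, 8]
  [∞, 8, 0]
Closure =
  [0, 11, 3]
  [∞, 0, 8]
  [∞, 8, 0]

This is the Floyd-Warshall all-pairs shortest-path computation. For each intermediate vertex k = 0, 1, …, 2, update dist[i][j] ← min(dist[i][j], dist[i][k] + dist[k][j]). The final matrix gives, for each (i, j), the minimum total weight of any directed path from i to j (possibly empty when i = j).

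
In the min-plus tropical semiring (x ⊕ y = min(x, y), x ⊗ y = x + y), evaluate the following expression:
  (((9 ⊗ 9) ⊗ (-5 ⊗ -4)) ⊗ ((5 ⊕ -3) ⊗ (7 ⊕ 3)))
(((9 ⊗ 9) ⊗ (-5 ⊗ -4)) ⊗ ((5 ⊕ -3) ⊗ (7 ⊕ 3))) = 9

Expand innermost to outermost. Recall ⊕ takes the minimum of its arguments and ⊗ takes their sum. Working out the expression (((9 ⊗ 9) ⊗ (-5 ⊗ -4)) ⊗ ((5 ⊕ -3) ⊗ (7 ⊕ 3))) gives 9.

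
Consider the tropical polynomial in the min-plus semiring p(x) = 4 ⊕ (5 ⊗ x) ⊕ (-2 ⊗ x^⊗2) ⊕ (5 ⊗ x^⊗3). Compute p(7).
p(7) = 4

A tropical monomial a ⊗ x^⊗i evaluates to a + i · x. Evaluating each term at x = 7:
  Term 0 contributes 4 + 0 · 7 = 4
  Term 1 contributes 5 + 1 · 7 = 12
  Term 2 contributes -2 + 2 · 7 = 12
  Term 3 contributes 5 + 3 · 7 = 26
p(7) = ⊕ of these = min[4, 12, 12, 26] = 4.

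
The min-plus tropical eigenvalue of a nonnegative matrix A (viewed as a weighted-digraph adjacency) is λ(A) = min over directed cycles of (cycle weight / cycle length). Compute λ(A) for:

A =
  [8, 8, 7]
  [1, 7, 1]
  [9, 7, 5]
λ(A) = 4

Enumerate directed cycles and compute their means (weight / length). Sample:
  cycle 0 → 0: weight = 8, length = 1, mean = 8/1 ≈ 8.000
  cycle 1 → 1: weight = 7, length = 1, mean = 7/1 ≈ 7.000
  cycle 2 → 2: weight = 5, length = 1, mean = 5/1 ≈ 5.000
  cycle 0 → 1 → 0: weight = 9, length = 2, mean = 9/2 ≈ 4.500
  cycle 0 → 2 → 0: weight = 16, length = 2, mean = 16/2 ≈ 8.000
  cycle 1 → 0 → 1: weight = 9, length = 2, mean = 9/2 ≈ 4.500
Minimum mean = 4.000, attained e.g. along the cycle 1 → 2 → 1 with weight 8 and length 2. So λ(A) = 8/2 = 4.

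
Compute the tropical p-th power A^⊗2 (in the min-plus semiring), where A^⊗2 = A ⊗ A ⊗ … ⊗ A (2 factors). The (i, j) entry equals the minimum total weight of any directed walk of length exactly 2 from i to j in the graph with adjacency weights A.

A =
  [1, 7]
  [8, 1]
A^⊗2 =
  [2, 8]
  [9, 2]

Each entry (A^⊗2)_ij equals the minimum over all length-2 walks i = v_0 → v_1 → … → v_2 = j of Σ_t A[v_t][v_{t+1}]. For example, for (i, j) = (0, 1) we minimise over 2 possible intermediate vertex sequences; the minimum is 8, attained along the walk 0 → 0 → 1.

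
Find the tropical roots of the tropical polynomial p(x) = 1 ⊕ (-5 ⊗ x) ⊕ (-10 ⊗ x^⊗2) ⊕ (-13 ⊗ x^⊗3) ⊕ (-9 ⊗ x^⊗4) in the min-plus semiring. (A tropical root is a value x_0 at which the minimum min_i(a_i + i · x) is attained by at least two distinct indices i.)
Roots: {-4, 3, 5, 6}

Each tropical root is a break point of the lower envelope of the lines y = a_i + i · x (there are 5 lines, with slopes 0, 1, ..., 4). Only the lines that attain the minimum somewhere contribute to roots; other lines are dominated. Here the surviving (envelope) indices are i = 4, i = 3, i = 2, i = 1, i = 0.
Intersections between consecutive envelope lines give the roots: for adjacent envelope indices i < j the intersection is x = (a_i − a_j) / (j − i). Reading off the sorted break points: {-4, 3, 5, 6}.
Verification: at each break x_0, at least two indices attain the minimum of min_i(a_i + i · x_0).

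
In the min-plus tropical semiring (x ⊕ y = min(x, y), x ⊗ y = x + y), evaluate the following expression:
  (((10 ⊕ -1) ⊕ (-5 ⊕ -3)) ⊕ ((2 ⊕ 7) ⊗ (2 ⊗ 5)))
(((10 ⊕ -1) ⊕ (-5 ⊕ -3)) ⊕ ((2 ⊕ 7) ⊗ (2 ⊗ 5))) = -5

Expand innermost to outermost. Recall ⊕ takes the minimum of its arguments and ⊗ takes their sum. Working out the expression (((10 ⊕ -1) ⊕ (-5 ⊕ -3)) ⊕ ((2 ⊕ 7) ⊗ (2 ⊗ 5))) gives -5.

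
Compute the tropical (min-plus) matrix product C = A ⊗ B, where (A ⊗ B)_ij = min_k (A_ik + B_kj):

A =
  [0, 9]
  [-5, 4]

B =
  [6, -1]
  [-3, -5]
A ⊗ B =
  [6, -1]
  [1, -6]

Apply the min-plus product entry-by-entry:
  C[0][0] = min over k of (A[0][0] + B[0][0] = 0 + 6 = 6, A[0][1] + B[1][0] = 9 + -3 = 6) = 6 (attained at k = 0)
  C[0][1] = min over k of (A[0][0] + B[0][1] = 0 + -1 = -1, A[0][1] + B[1][1] = 9 + -5 = 4) = -1 (attained at k = 0)
  C[1][0] = min over k of (A[1][0] + B[0][0] = -5 + 6 = 1, A[1][1] + B[1][0] = 4 + -3 = 1) = 1 (attained at k = 0)
  C[1][1] = min over k of (A[1][0] + B[0][1] = -5 + -1 = -6, A[1][1] + B[1][1] = 4 + -5 = -1) = -6 (attained at k = 0)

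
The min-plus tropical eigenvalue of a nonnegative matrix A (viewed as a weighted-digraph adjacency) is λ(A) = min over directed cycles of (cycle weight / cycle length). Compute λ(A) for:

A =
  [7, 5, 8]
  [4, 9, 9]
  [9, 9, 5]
λ(A) = 9/2

Enumerate directed cycles and compute their means (weight / length). Sample:
  cycle 0 → 0: weight = 7, length = 1, mean = 7/1 ≈ 7.000
  cycle 1 → 1: weight = 9, length = 1, mean = 9/1 ≈ 9.000
  cycle 2 → 2: weight = 5, length = 1, mean = 5/1 ≈ 5.000
  cycle 0 → 1 → 0: weight = 9, length = 2, mean = 9/2 ≈ 4.500
  cycle 0 → 2 → 0: weight = 17, length = 2, mean = 17/2 ≈ 8.500
  cycle 1 → 0 → 1: weight = 9, length = 2, mean = 9/2 ≈ 4.500
Minimum mean = 4.500, attained e.g. along the cycle 0 → 1 → 0 with weight 9 and length 2. So λ(A) = 9/2 = 9/2.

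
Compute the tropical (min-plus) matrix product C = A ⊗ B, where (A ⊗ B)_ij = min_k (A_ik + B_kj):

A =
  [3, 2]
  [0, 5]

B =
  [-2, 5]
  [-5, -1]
A ⊗ B =
  [-3, 1]
  [-2, 4]

Apply the min-plus product entry-by-entry:
  C[0][0] = min over k of (A[0][0] + B[0][0] = 3 + -2 = 1, A[0][1] + B[1][0] = 2 + -5 = -3) = -3 (attained at k = 1)
  C[0][1] = min over k of (A[0][0] + B[0][1] = 3 + 5 = 8, A[0][1] + B[1][1] = 2 + -1 = 1) = 1 (attained at k = 1)
  C[1][0] = min over k of (A[1][0] + B[0][0] = 0 + -2 = -2, A[1][1] + B[1][0] = 5 + -5 = 0) = -2 (attained at k = 0)
  C[1][1] = min over k of (A[1][0] + B[0][1] = 0 + 5 = 5, A[1][1] + B[1][1] = 5 + -1 = 4) = 4 (attained at k = 1)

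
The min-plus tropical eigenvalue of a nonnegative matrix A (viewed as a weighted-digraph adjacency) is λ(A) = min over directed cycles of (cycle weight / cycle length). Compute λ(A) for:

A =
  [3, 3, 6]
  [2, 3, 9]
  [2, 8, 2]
λ(A) = 2

Enumerate directed cycles and compute their means (weight / length). Sample:
  cycle 0 → 0: weight = 3, length = 1, mean = 3/1 ≈ 3.000
  cycle 1 → 1: weight = 3, length = 1, mean = 3/1 ≈ 3.000
  cycle 2 → 2: weight = 2, length = 1, mean = 2/1 ≈ 2.000
  cycle 0 → 1 → 0: weight = 5, length = 2, mean = 5/2 ≈ 2.500
  cycle 0 → 2 → 0: weight = 8, length = 2, mean = 8/2 ≈ 4.000
  cycle 1 → 0 → 1: weight = 5, length = 2, mean = 5/2 ≈ 2.500
Minimum mean = 2.000, attained e.g. along the cycle 2 → 2 with weight 2 and length 1. So λ(A) = 2/1 = 2.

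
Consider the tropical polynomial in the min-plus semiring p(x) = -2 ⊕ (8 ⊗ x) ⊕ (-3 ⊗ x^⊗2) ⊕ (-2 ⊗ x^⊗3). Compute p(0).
p(0) = -3

A tropical monomial a ⊗ x^⊗i evaluates to a + i · x. Evaluating each term at x = 0:
  Term 0 contributes -2 + 0 · 0 = -2
  Term 1 contributes 8 + 1 · 0 = 8
  Term 2 contributes -3 + 2 · 0 = -3
  Term 3 contributes -2 + 3 · 0 = -2
p(0) = ⊕ of these = min[-2, 8, -3, -2] = -3.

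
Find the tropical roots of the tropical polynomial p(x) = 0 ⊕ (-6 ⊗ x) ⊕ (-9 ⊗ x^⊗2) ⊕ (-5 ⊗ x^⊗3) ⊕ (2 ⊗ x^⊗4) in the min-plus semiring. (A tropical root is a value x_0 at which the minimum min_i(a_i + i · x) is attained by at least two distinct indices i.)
Roots: {-7, -4, 3, 6}

Each tropical root is a break point of the lower envelope of the lines y = a_i + i · x (there are 5 lines, with slopes 0, 1, ..., 4). Only the lines that attain the minimum somewhere contribute to roots; other lines are dominated. Here the surviving (envelope) indices are i = 4, i = 3, i = 2, i = 1, i = 0.
Intersections between consecutive envelope lines give the roots: for adjacent envelope indices i < j the intersection is x = (a_i − a_j) / (j − i). Reading off the sorted break points: {-7, -4, 3, 6}.
Verification: at each break x_0, at least two indices attain the minimum of min_i(a_i + i · x_0).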